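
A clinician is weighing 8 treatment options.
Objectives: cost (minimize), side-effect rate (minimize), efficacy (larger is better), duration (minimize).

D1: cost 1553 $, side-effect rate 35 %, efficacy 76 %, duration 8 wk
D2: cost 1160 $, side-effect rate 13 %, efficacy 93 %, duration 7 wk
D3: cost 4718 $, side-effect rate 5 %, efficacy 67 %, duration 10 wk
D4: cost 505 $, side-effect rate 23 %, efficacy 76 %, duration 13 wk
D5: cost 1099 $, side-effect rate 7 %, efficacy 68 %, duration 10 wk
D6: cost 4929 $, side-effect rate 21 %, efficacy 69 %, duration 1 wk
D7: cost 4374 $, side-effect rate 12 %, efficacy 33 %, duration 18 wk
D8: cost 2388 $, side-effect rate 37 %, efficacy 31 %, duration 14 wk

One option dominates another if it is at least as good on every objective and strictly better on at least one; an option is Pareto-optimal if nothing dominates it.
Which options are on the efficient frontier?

D1: dominated by D2 (cost 1160≤1553, side-effect rate 13≤35, efficacy 93≥76, duration 7≤8).
D2: not dominated (best efficacy).
D3: not dominated (best side-effect rate).
D4: not dominated (best cost).
D5: not dominated.
D6: not dominated (best duration).
D7: dominated by D5 (cost 1099≤4374, side-effect rate 7≤12, efficacy 68≥33, duration 10≤18).
D8: dominated by D1 (cost 1553≤2388, side-effect rate 35≤37, efficacy 76≥31, duration 8≤14).

D2, D3, D4, D5, D6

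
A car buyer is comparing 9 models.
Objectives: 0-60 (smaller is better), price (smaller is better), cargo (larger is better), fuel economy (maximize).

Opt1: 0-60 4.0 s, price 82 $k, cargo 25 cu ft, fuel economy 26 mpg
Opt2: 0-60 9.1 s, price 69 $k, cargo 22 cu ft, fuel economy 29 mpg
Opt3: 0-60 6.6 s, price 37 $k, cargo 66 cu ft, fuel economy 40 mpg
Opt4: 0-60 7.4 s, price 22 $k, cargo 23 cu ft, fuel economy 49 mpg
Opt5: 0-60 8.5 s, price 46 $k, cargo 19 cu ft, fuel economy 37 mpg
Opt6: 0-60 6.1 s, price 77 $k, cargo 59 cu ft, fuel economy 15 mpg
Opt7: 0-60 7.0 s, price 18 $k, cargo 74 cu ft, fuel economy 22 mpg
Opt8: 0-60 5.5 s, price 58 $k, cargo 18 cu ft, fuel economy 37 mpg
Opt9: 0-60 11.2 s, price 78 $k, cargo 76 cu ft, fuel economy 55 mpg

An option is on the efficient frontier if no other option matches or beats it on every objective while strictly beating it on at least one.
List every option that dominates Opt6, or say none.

none

Opt1: worse on price (82 vs 77).
Opt2: worse on 0-60 (9.1 vs 6.1).
Opt3: worse on 0-60 (6.6 vs 6.1).
Opt4: worse on 0-60 (7.4 vs 6.1).
Opt5: worse on 0-60 (8.5 vs 6.1).
Opt7: worse on 0-60 (7.0 vs 6.1).
Opt8: worse on cargo (18 vs 59).
Opt9: worse on 0-60 (11.2 vs 6.1).
No option dominates Opt6.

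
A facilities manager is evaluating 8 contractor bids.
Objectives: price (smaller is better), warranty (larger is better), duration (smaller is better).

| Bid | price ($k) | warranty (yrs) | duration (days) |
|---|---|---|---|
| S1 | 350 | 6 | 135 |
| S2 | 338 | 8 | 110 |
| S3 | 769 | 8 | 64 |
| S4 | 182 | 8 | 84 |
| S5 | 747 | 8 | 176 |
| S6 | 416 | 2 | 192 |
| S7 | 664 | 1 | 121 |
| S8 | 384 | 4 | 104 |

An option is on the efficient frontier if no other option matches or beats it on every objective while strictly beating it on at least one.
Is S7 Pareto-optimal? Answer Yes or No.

S2 vs S7: price 338≤664, warranty 8≥1, duration 110≤121 — S2 is at least as good on every objective and strictly better on at least one, so S2 dominates S7.

No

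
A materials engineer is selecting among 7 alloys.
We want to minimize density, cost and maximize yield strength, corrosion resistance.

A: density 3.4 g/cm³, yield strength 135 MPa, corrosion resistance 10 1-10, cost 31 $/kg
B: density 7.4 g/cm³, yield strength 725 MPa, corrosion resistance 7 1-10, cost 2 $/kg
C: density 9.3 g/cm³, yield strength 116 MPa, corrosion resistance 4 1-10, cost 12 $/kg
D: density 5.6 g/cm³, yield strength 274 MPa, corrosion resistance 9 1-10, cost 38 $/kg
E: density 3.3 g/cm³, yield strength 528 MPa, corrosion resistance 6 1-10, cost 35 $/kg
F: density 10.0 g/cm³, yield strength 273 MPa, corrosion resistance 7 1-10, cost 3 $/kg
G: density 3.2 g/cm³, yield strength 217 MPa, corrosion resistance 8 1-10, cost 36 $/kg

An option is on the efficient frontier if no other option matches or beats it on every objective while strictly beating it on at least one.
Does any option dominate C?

Yes

B vs C: density 7.4≤9.3, yield strength 725≥116, corrosion resistance 7≥4, cost 2≤12 — B is at least as good on every objective and strictly better on at least one, so B dominates C.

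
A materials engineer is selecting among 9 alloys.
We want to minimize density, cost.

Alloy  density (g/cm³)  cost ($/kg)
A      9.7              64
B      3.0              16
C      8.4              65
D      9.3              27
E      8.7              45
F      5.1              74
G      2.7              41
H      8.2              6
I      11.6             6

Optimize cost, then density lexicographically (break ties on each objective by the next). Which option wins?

First minimize cost: best is 6, kept {H, I}.
Then minimize density: best is 8.2, kept {H}.

H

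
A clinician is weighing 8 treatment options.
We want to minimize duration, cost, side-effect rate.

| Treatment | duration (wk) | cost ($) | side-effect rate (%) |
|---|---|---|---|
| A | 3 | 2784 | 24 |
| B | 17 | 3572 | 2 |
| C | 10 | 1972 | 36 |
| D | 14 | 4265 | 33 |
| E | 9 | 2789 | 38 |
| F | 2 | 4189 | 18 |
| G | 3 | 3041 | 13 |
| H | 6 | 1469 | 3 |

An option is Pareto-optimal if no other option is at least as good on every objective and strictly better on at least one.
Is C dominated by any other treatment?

Yes

H vs C: duration 6≤10, cost 1469≤1972, side-effect rate 3≤36 — H is at least as good on every objective and strictly better on at least one, so H dominates C.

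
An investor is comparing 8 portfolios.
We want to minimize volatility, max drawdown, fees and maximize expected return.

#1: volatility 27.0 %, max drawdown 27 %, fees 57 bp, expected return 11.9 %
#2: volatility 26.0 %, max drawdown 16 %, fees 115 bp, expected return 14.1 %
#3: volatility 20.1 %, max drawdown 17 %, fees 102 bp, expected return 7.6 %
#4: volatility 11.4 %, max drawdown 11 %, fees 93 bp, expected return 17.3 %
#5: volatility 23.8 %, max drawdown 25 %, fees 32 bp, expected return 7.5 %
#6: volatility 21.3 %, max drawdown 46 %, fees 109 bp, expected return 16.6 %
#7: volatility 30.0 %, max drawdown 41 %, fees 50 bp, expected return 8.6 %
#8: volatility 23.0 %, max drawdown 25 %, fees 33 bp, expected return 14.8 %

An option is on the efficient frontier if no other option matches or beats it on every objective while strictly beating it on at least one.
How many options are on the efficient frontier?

#1: dominated by #8 (volatility 23.0≤27.0, max drawdown 25≤27, fees 33≤57, expected return 14.8≥11.9).
#2: dominated by #4 (volatility 11.4≤26.0, max drawdown 11≤16, fees 93≤115, expected return 17.3≥14.1).
#3: dominated by #4 (volatility 11.4≤20.1, max drawdown 11≤17, fees 93≤102, expected return 17.3≥7.6).
#4: not dominated (best volatility).
#5: not dominated (best fees).
#6: dominated by #4 (volatility 11.4≤21.3, max drawdown 11≤46, fees 93≤109, expected return 17.3≥16.6).
#7: dominated by #8 (volatility 23.0≤30.0, max drawdown 25≤41, fees 33≤50, expected return 14.8≥8.6).
#8: not dominated.
Pareto-optimal: #4, #5, #8 → 3.

3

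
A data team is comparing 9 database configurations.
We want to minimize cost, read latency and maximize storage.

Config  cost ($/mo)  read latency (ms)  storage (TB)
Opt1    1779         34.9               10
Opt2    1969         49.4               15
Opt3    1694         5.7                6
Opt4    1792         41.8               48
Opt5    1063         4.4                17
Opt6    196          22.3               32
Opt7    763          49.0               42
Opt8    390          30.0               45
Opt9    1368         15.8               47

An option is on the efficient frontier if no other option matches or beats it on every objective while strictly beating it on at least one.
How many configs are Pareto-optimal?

5

Opt1: dominated by Opt5 (cost 1063≤1779, read latency 4.4≤34.9, storage 17≥10).
Opt2: dominated by Opt4 (cost 1792≤1969, read latency 41.8≤49.4, storage 48≥15).
Opt3: dominated by Opt5 (cost 1063≤1694, read latency 4.4≤5.7, storage 17≥6).
Opt4: not dominated (best storage).
Opt5: not dominated (best read latency).
Opt6: not dominated (best cost).
Opt7: dominated by Opt8 (cost 390≤763, read latency 30.0≤49.0, storage 45≥42).
Opt8: not dominated.
Opt9: not dominated.
Pareto-optimal: Opt4, Opt5, Opt6, Opt8, Opt9 → 5.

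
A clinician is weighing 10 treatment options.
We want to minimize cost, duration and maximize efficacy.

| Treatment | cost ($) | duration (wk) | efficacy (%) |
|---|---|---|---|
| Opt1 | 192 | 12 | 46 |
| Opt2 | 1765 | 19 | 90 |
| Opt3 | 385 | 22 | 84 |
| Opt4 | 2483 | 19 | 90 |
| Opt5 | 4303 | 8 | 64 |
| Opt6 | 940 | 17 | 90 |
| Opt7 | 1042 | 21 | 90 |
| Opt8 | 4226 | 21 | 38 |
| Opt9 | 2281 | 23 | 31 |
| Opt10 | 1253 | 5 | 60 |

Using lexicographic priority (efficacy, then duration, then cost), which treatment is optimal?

First maximize efficacy: best is 90, kept {Opt2, Opt4, Opt6, Opt7}.
Then minimize duration: best is 17, kept {Opt6}.

Opt6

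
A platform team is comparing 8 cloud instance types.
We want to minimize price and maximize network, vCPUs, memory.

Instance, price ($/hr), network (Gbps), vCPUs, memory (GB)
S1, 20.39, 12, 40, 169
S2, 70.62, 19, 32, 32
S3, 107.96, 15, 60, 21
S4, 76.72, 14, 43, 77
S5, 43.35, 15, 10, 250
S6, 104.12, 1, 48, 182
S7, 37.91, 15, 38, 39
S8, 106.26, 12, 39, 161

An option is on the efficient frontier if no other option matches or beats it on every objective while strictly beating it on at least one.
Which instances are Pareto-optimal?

S1: not dominated (best price).
S2: not dominated (best network).
S3: not dominated (best vCPUs).
S4: not dominated.
S5: not dominated (best memory).
S6: not dominated.
S7: not dominated.
S8: dominated by S1 (price 20.39≤106.26, network 12≥12, vCPUs 40≥39, memory 169≥161).

S1, S2, S3, S4, S5, S6, S7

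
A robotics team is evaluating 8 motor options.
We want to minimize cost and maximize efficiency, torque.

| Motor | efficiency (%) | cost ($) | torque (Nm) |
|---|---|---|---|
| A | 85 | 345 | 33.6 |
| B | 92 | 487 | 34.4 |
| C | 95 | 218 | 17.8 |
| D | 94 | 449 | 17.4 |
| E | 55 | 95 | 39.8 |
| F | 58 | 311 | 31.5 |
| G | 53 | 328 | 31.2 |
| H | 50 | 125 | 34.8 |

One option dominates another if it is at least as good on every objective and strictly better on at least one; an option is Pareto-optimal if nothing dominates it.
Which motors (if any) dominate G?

E, F

E: efficiency 55≥53, cost 95≤328, torque 39.8≥31.2 — dominates G.
F: efficiency 58≥53, cost 311≤328, torque 31.5≥31.2 — dominates G.
Others (A, B, C, D, H) are each worse than G on at least one objective.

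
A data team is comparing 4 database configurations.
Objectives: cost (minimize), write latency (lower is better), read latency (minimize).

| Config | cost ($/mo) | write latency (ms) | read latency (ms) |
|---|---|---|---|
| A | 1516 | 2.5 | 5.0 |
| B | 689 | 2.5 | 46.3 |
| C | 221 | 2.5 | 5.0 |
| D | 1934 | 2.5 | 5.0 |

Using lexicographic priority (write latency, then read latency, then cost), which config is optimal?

First minimize write latency: best is 2.5, kept {A, B, C, D}.
Then minimize read latency: best is 5.0, kept {A, C, D}.
Then minimize cost: best is 221, kept {C}.

C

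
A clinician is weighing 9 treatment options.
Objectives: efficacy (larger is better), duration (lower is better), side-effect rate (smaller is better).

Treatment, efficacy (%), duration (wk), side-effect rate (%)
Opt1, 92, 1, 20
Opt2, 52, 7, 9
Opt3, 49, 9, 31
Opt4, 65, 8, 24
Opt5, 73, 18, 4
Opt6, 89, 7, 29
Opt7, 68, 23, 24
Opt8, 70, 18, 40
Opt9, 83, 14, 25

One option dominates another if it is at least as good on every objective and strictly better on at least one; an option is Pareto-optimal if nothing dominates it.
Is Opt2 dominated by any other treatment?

No

Opt1: worse on side-effect rate (20 vs 9).
Opt3: worse on efficacy (49 vs 52).
Opt4: worse on duration (8 vs 7).
Opt5: worse on duration (18 vs 7).
Opt6: worse on side-effect rate (29 vs 9).
Opt7: worse on duration (23 vs 7).
Opt8: worse on duration (18 vs 7).
Opt9: worse on duration (14 vs 7).
No option is at least as good as Opt2 on every objective and strictly better on one.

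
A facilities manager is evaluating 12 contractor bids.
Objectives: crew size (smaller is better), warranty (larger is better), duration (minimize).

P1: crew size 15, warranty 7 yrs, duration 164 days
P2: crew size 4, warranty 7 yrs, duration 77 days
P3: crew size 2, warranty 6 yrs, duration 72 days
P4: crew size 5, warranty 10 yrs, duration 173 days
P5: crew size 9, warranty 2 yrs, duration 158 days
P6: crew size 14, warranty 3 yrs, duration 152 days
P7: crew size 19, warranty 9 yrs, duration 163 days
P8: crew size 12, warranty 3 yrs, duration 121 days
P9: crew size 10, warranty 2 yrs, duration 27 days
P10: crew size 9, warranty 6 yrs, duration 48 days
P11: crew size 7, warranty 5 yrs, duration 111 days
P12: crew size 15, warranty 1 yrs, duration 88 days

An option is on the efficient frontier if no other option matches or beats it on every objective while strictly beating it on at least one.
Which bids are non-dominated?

P1: dominated by P2 (crew size 4≤15, warranty 7≥7, duration 77≤164).
P2: not dominated.
P3: not dominated (best crew size).
P4: not dominated (best warranty).
P5: dominated by P2 (crew size 4≤9, warranty 7≥2, duration 77≤158).
P6: dominated by P2 (crew size 4≤14, warranty 7≥3, duration 77≤152).
P7: not dominated.
P8: dominated by P2 (crew size 4≤12, warranty 7≥3, duration 77≤121).
P9: not dominated (best duration).
P10: not dominated.
P11: dominated by P2 (crew size 4≤7, warranty 7≥5, duration 77≤111).
P12: dominated by P2 (crew size 4≤15, warranty 7≥1, duration 77≤88).

P2, P3, P4, P7, P9, P10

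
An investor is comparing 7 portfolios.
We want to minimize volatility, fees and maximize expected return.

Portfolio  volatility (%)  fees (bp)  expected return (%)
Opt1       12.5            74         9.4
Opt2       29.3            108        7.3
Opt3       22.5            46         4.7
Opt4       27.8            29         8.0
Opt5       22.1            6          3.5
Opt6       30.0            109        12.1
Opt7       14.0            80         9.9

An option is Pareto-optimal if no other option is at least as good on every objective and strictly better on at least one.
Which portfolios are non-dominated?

Opt1, Opt3, Opt4, Opt5, Opt6, Opt7

Opt1: not dominated (best volatility).
Opt2: dominated by Opt1 (volatility 12.5≤29.3, fees 74≤108, expected return 9.4≥7.3).
Opt3: not dominated.
Opt4: not dominated.
Opt5: not dominated (best fees).
Opt6: not dominated (best expected return).
Opt7: not dominated.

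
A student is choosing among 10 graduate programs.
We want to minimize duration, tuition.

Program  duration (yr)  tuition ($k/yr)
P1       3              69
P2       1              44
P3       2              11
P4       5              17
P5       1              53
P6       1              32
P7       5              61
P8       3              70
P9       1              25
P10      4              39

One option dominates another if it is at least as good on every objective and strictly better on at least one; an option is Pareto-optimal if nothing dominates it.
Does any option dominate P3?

P1: worse on duration (3 vs 2).
P2: worse on tuition (44 vs 11).
P4: worse on duration (5 vs 2).
P5: worse on tuition (53 vs 11).
P6: worse on tuition (32 vs 11).
P7: worse on duration (5 vs 2).
P8: worse on duration (3 vs 2).
P9: worse on tuition (25 vs 11).
P10: worse on duration (4 vs 2).
No option is at least as good as P3 on every objective and strictly better on one.

No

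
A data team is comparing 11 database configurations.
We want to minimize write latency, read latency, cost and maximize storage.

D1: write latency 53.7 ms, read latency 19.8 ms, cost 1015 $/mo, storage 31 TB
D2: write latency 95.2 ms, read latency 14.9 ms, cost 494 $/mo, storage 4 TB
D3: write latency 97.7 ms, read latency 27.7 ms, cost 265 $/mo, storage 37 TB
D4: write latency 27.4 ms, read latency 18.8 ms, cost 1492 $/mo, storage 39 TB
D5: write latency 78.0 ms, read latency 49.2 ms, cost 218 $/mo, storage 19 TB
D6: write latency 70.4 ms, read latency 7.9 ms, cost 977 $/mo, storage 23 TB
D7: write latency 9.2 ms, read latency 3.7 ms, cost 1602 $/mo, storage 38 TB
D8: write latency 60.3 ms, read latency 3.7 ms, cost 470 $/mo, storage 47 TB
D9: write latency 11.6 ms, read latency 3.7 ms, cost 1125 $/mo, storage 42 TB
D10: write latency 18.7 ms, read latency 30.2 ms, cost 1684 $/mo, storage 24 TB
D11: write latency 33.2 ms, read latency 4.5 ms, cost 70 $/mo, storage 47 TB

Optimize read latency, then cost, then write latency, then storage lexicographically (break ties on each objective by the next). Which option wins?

First minimize read latency: best is 3.7, kept {D7, D8, D9}.
Then minimize cost: best is 470, kept {D8}.

D8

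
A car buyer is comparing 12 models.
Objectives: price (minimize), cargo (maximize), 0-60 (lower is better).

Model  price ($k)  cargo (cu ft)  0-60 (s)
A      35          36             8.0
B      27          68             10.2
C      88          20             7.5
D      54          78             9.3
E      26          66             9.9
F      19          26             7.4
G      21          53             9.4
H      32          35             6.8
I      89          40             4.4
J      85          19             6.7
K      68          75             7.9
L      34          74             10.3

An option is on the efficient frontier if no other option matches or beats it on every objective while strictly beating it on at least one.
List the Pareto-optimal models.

A, B, D, E, F, G, H, I, J, K, L

A: not dominated.
B: not dominated.
C: dominated by F (price 19≤88, cargo 26≥20, 0-60 7.4≤7.5).
D: not dominated (best cargo).
E: not dominated.
F: not dominated (best price).
G: not dominated.
H: not dominated.
I: not dominated (best 0-60).
J: not dominated.
K: not dominated.
L: not dominated.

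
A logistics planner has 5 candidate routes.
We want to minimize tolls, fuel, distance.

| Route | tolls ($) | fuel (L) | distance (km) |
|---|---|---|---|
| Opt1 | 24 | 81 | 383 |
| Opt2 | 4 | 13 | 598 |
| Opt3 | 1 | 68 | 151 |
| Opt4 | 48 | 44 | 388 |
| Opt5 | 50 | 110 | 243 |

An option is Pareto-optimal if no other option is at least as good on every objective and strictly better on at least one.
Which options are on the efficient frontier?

Opt1: dominated by Opt3 (tolls 1≤24, fuel 68≤81, distance 151≤383).
Opt2: not dominated (best fuel).
Opt3: not dominated (best tolls).
Opt4: not dominated.
Opt5: dominated by Opt3 (tolls 1≤50, fuel 68≤110, distance 151≤243).

Opt2, Opt3, Opt4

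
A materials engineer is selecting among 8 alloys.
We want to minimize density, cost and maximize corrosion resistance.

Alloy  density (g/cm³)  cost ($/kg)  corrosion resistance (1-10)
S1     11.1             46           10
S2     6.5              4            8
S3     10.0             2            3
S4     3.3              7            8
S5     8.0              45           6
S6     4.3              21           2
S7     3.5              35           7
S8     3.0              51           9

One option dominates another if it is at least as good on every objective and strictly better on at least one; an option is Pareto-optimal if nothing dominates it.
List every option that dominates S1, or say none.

none

S2: worse on corrosion resistance (8 vs 10).
S3: worse on corrosion resistance (3 vs 10).
S4: worse on corrosion resistance (8 vs 10).
S5: worse on corrosion resistance (6 vs 10).
S6: worse on corrosion resistance (2 vs 10).
S7: worse on corrosion resistance (7 vs 10).
S8: worse on cost (51 vs 46).
No option dominates S1.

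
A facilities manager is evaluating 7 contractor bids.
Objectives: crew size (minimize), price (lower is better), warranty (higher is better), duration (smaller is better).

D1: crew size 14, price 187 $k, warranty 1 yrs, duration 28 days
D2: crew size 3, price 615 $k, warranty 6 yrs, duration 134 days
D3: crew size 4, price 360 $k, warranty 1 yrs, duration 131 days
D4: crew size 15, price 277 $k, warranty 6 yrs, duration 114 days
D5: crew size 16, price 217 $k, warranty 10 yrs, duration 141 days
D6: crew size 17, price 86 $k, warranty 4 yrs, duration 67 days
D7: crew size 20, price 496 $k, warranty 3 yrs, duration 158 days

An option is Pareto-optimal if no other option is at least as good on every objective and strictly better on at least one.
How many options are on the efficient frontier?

6

D1: not dominated (best duration).
D2: not dominated (best crew size).
D3: not dominated.
D4: not dominated.
D5: not dominated (best warranty).
D6: not dominated (best price).
D7: dominated by D4 (crew size 15≤20, price 277≤496, warranty 6≥3, duration 114≤158).
Pareto-optimal: D1, D2, D3, D4, D5, D6 → 6.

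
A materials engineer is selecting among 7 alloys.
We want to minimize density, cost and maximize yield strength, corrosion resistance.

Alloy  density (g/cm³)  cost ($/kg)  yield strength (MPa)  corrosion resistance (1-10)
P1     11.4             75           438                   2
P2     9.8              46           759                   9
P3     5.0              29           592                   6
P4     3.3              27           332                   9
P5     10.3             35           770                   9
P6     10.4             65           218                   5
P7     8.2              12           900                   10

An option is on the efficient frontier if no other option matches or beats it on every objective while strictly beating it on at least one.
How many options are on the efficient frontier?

P1: dominated by P2 (density 9.8≤11.4, cost 46≤75, yield strength 759≥438, corrosion resistance 9≥2).
P2: dominated by P7 (density 8.2≤9.8, cost 12≤46, yield strength 900≥759, corrosion resistance 10≥9).
P3: not dominated.
P4: not dominated (best density).
P5: dominated by P7 (density 8.2≤10.3, cost 12≤35, yield strength 900≥770, corrosion resistance 10≥9).
P6: dominated by P2 (density 9.8≤10.4, cost 46≤65, yield strength 759≥218, corrosion resistance 9≥5).
P7: not dominated (best cost).
Pareto-optimal: P3, P4, P7 → 3.

3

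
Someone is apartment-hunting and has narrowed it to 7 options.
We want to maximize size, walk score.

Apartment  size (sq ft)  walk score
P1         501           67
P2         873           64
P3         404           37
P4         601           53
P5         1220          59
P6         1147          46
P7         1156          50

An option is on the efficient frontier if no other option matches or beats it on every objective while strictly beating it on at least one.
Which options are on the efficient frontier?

P1: not dominated (best walk score).
P2: not dominated.
P3: dominated by P1 (size 501≥404, walk score 67≥37).
P4: dominated by P2 (size 873≥601, walk score 64≥53).
P5: not dominated (best size).
P6: dominated by P5 (size 1220≥1147, walk score 59≥46).
P7: dominated by P5 (size 1220≥1156, walk score 59≥50).

P1, P2, P5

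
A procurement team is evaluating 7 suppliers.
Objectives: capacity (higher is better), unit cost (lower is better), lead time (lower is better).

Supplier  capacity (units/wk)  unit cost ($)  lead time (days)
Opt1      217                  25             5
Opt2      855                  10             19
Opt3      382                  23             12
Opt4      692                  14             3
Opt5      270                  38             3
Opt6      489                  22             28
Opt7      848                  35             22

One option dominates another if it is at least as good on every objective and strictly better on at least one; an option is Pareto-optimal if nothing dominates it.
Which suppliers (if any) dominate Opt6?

Opt2: capacity 855≥489, unit cost 10≤22, lead time 19≤28 — dominates Opt6.
Opt4: capacity 692≥489, unit cost 14≤22, lead time 3≤28 — dominates Opt6.
Others (Opt1, Opt3, Opt5, Opt7) are each worse than Opt6 on at least one objective.

Opt2, Opt4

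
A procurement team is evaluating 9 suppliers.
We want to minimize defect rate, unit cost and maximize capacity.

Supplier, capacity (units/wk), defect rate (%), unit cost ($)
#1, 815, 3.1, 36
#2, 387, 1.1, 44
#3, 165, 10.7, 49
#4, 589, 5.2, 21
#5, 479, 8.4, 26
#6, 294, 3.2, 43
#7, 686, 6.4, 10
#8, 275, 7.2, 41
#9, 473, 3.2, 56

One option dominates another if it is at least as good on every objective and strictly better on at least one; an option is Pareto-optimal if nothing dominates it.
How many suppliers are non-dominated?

4

#1: not dominated (best capacity).
#2: not dominated (best defect rate).
#3: dominated by #1 (capacity 815≥165, defect rate 3.1≤10.7, unit cost 36≤49).
#4: not dominated.
#5: dominated by #4 (capacity 589≥479, defect rate 5.2≤8.4, unit cost 21≤26).
#6: dominated by #1 (capacity 815≥294, defect rate 3.1≤3.2, unit cost 36≤43).
#7: not dominated (best unit cost).
#8: dominated by #1 (capacity 815≥275, defect rate 3.1≤7.2, unit cost 36≤41).
#9: dominated by #1 (capacity 815≥473, defect rate 3.1≤3.2, unit cost 36≤56).
Pareto-optimal: #1, #2, #4, #7 → 4.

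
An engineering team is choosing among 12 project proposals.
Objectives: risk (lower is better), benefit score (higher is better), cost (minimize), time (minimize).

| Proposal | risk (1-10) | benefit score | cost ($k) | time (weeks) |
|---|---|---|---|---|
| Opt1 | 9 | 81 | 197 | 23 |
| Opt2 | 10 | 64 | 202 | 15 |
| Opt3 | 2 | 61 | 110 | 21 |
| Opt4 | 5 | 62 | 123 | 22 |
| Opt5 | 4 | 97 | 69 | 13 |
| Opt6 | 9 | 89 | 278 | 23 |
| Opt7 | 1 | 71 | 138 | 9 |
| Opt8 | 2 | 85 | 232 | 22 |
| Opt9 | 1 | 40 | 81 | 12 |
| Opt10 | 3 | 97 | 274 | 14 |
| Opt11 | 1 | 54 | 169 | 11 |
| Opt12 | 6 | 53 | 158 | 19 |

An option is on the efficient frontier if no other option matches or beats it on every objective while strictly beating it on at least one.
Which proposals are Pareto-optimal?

Opt1: dominated by Opt5 (risk 4≤9, benefit score 97≥81, cost 69≤197, time 13≤23).
Opt2: dominated by Opt5 (risk 4≤10, benefit score 97≥64, cost 69≤202, time 13≤15).
Opt3: not dominated.
Opt4: dominated by Opt5 (risk 4≤5, benefit score 97≥62, cost 69≤123, time 13≤22).
Opt5: not dominated (best cost).
Opt6: dominated by Opt5 (risk 4≤9, benefit score 97≥89, cost 69≤278, time 13≤23).
Opt7: not dominated (best time).
Opt8: not dominated.
Opt9: not dominated.
Opt10: not dominated.
Opt11: dominated by Opt7 (risk 1≤1, benefit score 71≥54, cost 138≤169, time 9≤11).
Opt12: dominated by Opt5 (risk 4≤6, benefit score 97≥53, cost 69≤158, time 13≤19).

Opt3, Opt5, Opt7, Opt8, Opt9, Opt10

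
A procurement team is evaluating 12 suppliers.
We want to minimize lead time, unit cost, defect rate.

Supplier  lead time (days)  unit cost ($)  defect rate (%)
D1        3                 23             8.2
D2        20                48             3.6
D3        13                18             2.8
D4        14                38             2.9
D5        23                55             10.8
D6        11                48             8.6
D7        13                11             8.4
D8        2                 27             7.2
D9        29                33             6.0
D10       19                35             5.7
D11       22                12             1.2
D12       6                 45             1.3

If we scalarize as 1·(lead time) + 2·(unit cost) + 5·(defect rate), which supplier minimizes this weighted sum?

D1: 1·3 + 2·23 + 5·8.2 = 90.0
D2: 1·20 + 2·48 + 5·3.6 = 134.0
D3: 1·13 + 2·18 + 5·2.8 = 63.0
D4: 1·14 + 2·38 + 5·2.9 = 104.5
D5: 1·23 + 2·55 + 5·10.8 = 187.0
D6: 1·11 + 2·48 + 5·8.6 = 150.0
D7: 1·13 + 2·11 + 5·8.4 = 77.0
D8: 1·2 + 2·27 + 5·7.2 = 92.0
D9: 1·29 + 2·33 + 5·6.0 = 125.0
D10: 1·19 + 2·35 + 5·5.7 = 117.5
D11: 1·22 + 2·12 + 5·1.2 = 52.0
D12: 1·6 + 2·45 + 5·1.3 = 102.5
Lowest: D11 at 52.0.

D11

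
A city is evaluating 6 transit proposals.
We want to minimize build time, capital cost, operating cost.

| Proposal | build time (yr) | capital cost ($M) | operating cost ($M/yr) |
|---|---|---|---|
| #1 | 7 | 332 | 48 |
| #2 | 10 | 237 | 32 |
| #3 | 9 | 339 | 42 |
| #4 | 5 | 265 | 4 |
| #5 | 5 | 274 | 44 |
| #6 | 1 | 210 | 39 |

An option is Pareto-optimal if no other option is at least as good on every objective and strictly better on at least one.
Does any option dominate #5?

#4 vs #5: build time 5≤5, capital cost 265≤274, operating cost 4≤44 — #4 is at least as good on every objective and strictly better on at least one, so #4 dominates #5.

Yes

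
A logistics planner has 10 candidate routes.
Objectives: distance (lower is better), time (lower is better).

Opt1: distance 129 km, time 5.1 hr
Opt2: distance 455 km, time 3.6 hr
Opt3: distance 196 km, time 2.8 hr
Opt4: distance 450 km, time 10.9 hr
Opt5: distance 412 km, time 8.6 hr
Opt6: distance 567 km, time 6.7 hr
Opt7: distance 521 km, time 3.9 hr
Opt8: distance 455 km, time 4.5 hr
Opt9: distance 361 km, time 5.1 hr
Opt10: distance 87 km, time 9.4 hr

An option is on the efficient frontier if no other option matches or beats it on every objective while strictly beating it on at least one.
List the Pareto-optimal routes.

Opt1, Opt3, Opt10

Opt1: not dominated.
Opt2: dominated by Opt3 (distance 196≤455, time 2.8≤3.6).
Opt3: not dominated (best time).
Opt4: dominated by Opt1 (distance 129≤450, time 5.1≤10.9).
Opt5: dominated by Opt1 (distance 129≤412, time 5.1≤8.6).
Opt6: dominated by Opt1 (distance 129≤567, time 5.1≤6.7).
Opt7: dominated by Opt2 (distance 455≤521, time 3.6≤3.9).
Opt8: dominated by Opt2 (distance 455≤455, time 3.6≤4.5).
Opt9: dominated by Opt1 (distance 129≤361, time 5.1≤5.1).
Opt10: not dominated (best distance).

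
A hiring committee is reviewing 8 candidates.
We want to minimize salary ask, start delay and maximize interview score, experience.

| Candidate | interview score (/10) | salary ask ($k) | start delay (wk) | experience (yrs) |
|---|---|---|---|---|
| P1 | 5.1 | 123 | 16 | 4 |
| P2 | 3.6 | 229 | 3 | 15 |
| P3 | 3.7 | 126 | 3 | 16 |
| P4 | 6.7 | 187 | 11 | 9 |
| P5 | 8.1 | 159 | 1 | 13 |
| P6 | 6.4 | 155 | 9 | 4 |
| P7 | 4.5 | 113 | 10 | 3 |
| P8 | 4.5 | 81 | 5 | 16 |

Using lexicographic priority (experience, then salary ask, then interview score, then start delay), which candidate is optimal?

First maximize experience: best is 16, kept {P3, P8}.
Then minimize salary ask: best is 81, kept {P8}.

P8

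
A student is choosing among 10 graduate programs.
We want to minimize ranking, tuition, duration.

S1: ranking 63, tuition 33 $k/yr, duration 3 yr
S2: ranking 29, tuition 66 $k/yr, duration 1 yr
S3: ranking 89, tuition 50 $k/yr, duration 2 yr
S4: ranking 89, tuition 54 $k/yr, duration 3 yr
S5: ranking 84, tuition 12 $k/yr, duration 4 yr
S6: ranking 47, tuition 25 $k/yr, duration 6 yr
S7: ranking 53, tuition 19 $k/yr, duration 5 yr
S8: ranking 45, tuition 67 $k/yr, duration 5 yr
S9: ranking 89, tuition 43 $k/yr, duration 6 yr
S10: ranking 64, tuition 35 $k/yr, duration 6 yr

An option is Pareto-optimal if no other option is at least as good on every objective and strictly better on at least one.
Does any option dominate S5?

S1: worse on tuition (33 vs 12).
S2: worse on tuition (66 vs 12).
S3: worse on ranking (89 vs 84).
S4: worse on ranking (89 vs 84).
S6: worse on tuition (25 vs 12).
S7: worse on tuition (19 vs 12).
S8: worse on tuition (67 vs 12).
S9: worse on ranking (89 vs 84).
S10: worse on tuition (35 vs 12).
No option is at least as good as S5 on every objective and strictly better on one.

No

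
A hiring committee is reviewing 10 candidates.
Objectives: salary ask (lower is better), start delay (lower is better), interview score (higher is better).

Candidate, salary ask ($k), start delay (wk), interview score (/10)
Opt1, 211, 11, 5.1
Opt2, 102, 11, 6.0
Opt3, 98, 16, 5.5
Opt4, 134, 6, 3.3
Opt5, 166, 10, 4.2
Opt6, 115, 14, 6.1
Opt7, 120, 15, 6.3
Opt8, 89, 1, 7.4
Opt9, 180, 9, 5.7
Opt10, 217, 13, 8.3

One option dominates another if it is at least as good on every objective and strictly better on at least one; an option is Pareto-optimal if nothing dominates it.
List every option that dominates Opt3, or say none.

Opt8: salary ask 89≤98, start delay 1≤16, interview score 7.4≥5.5 — dominates Opt3.
Others (Opt1, Opt2, Opt4, Opt5, Opt6, Opt7, Opt9, Opt10) are each worse than Opt3 on at least one objective.

Opt8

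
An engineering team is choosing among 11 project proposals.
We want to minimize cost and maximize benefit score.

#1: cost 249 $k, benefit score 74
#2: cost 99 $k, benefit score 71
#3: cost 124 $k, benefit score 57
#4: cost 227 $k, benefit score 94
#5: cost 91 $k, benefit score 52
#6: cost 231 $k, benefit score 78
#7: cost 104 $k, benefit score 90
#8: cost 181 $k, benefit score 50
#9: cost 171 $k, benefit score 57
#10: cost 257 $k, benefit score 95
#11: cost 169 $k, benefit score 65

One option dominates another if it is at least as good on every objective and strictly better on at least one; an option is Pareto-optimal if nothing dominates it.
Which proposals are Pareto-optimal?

#1: dominated by #4 (cost 227≤249, benefit score 94≥74).
#2: not dominated.
#3: dominated by #2 (cost 99≤124, benefit score 71≥57).
#4: not dominated.
#5: not dominated (best cost).
#6: dominated by #4 (cost 227≤231, benefit score 94≥78).
#7: not dominated.
#8: dominated by #2 (cost 99≤181, benefit score 71≥50).
#9: dominated by #2 (cost 99≤171, benefit score 71≥57).
#10: not dominated (best benefit score).
#11: dominated by #2 (cost 99≤169, benefit score 71≥65).

#2, #4, #5, #7, #10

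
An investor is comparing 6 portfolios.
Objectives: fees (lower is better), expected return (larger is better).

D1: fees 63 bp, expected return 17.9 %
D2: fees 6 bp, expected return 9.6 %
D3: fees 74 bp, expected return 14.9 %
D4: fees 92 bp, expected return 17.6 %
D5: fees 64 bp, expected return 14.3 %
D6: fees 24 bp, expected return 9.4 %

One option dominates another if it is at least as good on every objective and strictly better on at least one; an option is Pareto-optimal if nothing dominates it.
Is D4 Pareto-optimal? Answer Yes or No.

No

D1 vs D4: fees 63≤92, expected return 17.9≥17.6 — D1 is at least as good on every objective and strictly better on at least one, so D1 dominates D4.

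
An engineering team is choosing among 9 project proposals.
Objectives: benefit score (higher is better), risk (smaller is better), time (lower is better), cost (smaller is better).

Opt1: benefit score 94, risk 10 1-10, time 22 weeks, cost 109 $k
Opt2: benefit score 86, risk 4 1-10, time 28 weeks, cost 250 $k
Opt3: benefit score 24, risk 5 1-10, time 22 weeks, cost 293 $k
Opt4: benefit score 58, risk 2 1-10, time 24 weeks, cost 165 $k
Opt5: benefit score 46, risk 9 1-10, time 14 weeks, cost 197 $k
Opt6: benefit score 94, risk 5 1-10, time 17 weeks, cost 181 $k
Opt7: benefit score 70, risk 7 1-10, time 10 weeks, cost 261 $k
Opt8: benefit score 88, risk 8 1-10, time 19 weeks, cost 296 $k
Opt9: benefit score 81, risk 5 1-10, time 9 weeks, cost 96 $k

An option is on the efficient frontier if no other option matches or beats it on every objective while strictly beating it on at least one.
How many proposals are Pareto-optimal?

Opt1: not dominated.
Opt2: not dominated.
Opt3: dominated by Opt6 (benefit score 94≥24, risk 5≤5, time 17≤22, cost 181≤293).
Opt4: not dominated (best risk).
Opt5: dominated by Opt9 (benefit score 81≥46, risk 5≤9, time 9≤14, cost 96≤197).
Opt6: not dominated.
Opt7: dominated by Opt9 (benefit score 81≥70, risk 5≤7, time 9≤10, cost 96≤261).
Opt8: dominated by Opt6 (benefit score 94≥88, risk 5≤8, time 17≤19, cost 181≤296).
Opt9: not dominated (best time).
Pareto-optimal: Opt1, Opt2, Opt4, Opt6, Opt9 → 5.

5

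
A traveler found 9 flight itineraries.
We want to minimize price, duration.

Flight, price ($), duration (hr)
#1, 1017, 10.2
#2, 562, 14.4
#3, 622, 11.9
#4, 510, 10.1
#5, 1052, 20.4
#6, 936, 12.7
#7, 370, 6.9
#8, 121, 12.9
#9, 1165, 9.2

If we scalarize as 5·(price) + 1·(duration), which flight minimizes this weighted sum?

#8

#1: 5·1017 + 1·10.2 = 5095.2
#2: 5·562 + 1·14.4 = 2824.4
#3: 5·622 + 1·11.9 = 3121.9
#4: 5·510 + 1·10.1 = 2560.1
#5: 5·1052 + 1·20.4 = 5280.4
#6: 5·936 + 1·12.7 = 4692.7
#7: 5·370 + 1·6.9 = 1856.9
#8: 5·121 + 1·12.9 = 617.9
#9: 5·1165 + 1·9.2 = 5834.2
Lowest: #8 at 617.9.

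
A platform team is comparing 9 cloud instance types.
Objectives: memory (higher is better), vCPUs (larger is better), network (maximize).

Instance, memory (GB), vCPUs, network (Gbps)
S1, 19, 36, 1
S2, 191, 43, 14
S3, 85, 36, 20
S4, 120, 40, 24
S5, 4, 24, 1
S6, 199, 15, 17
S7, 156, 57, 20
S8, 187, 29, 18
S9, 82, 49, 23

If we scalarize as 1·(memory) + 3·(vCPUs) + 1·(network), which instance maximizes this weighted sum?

S1: 1·19 + 3·36 + 1·1 = 128
S2: 1·191 + 3·43 + 1·14 = 334
S3: 1·85 + 3·36 + 1·20 = 213
S4: 1·120 + 3·40 + 1·24 = 264
S5: 1·4 + 3·24 + 1·1 = 77
S6: 1·199 + 3·15 + 1·17 = 261
S7: 1·156 + 3·57 + 1·20 = 347
S8: 1·187 + 3·29 + 1·18 = 292
S9: 1·82 + 3·49 + 1·23 = 252
Highest: S7 at 347.

S7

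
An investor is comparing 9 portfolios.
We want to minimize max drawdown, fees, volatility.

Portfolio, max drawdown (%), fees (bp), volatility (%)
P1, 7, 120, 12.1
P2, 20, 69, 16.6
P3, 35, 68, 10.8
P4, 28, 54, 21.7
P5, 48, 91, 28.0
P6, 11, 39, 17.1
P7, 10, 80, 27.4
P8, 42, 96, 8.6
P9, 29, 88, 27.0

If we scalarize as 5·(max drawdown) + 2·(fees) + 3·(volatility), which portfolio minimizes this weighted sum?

P6

P1: 5·7 + 2·120 + 3·12.1 = 311.3
P2: 5·20 + 2·69 + 3·16.6 = 287.8
P3: 5·35 + 2·68 + 3·10.8 = 343.4
P4: 5·28 + 2·54 + 3·21.7 = 313.1
P5: 5·48 + 2·91 + 3·28.0 = 506.0
P6: 5·11 + 2·39 + 3·17.1 = 184.3
P7: 5·10 + 2·80 + 3·27.4 = 292.2
P8: 5·42 + 2·96 + 3·8.6 = 427.8
P9: 5·29 + 2·88 + 3·27.0 = 402.0
Lowest: P6 at 184.3.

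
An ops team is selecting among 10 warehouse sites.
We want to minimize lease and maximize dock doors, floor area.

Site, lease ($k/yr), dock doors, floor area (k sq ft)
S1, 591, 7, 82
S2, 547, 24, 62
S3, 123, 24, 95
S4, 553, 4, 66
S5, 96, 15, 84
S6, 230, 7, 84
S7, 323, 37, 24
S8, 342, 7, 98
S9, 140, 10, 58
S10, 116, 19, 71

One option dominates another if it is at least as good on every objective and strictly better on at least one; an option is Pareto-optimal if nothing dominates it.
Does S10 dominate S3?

No

S10 vs S3: S10 is worse on dock doors (19 vs 24), so it does not dominate S3.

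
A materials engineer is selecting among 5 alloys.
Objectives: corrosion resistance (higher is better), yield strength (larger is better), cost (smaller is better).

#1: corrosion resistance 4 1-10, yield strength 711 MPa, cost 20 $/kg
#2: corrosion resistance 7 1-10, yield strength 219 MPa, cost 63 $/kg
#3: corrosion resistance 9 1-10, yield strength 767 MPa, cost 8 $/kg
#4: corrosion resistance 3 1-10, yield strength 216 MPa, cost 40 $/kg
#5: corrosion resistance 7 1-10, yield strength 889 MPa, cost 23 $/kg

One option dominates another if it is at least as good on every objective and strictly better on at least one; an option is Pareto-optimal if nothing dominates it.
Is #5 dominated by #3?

No

#3 vs #5: #3 is worse on yield strength (767 vs 889), so it does not dominate #5.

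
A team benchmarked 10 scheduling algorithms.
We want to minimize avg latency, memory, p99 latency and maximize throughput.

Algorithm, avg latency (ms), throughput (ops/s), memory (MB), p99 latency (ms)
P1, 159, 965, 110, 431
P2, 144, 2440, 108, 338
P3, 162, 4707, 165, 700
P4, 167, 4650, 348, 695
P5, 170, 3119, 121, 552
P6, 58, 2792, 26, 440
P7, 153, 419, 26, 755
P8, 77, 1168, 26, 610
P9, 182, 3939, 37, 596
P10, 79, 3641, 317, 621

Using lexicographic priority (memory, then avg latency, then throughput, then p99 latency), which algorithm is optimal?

P6

First minimize memory: best is 26, kept {P6, P7, P8}.
Then minimize avg latency: best is 58, kept {P6}.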